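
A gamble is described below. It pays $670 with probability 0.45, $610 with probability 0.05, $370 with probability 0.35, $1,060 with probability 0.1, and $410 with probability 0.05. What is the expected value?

EV = 0.45 × 670 + 0.05 × 610 + 0.35 × 370 + 0.1 × 1060 + 0.05 × 410 = 301.5 + 30.5 + 129.5 + 106 + 20.5 = 588

$588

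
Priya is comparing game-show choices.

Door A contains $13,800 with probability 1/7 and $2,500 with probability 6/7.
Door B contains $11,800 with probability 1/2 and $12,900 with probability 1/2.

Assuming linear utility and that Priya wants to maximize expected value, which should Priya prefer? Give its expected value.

Door A = 1/7 × 13800 + 6/7 × 2500 = 1971.4286 + 2142.8571 = 4114.2857
Door B = 1/2 × 11800 + 1/2 × 12900 = 5900 + 6450 = 12350

Door B ($12,350)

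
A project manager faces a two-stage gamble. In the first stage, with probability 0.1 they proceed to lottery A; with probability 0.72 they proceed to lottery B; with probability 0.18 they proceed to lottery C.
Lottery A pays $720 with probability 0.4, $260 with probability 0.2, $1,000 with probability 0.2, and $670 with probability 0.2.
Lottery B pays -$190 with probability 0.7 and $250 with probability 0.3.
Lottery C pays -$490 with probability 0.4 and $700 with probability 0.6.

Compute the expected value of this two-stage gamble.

$65.96

EV(A) = 0.4 × 720 + 0.2 × 260 + 0.2 × 1000 + 0.2 × 670 = 288 + 52 + 200 + 134 = 674
EV(B) = 0.7 × (-190) + 0.3 × 250 = -133 + 75 = -58
EV(C) = 0.4 × (-490) + 0.6 × 700 = -196 + 420 = 224
Overall = 0.1 × 674 + 0.72 × (-58) + 0.18 × 224 = 67.4 − 41.76 + 40.32 = 65.96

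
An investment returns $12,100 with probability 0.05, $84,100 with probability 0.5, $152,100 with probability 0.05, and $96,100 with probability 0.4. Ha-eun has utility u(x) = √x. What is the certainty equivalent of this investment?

E[u] = 0.05·√12100 + 0.5·√84100 + 0.05·√152100 + 0.4·√96100 = 0.05·110 + 0.5·290 + 0.05·390 + 0.4·310 = 294
CE = (294)² = 86436

$86,436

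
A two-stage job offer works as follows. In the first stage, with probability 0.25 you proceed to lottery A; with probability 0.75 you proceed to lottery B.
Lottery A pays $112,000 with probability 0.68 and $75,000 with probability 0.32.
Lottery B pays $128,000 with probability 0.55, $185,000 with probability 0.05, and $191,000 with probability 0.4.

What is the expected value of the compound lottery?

EV(A) = 0.68 × 112000 + 0.32 × 75000 = 76160 + 24000 = 100160
EV(B) = 0.55 × 128000 + 0.05 × 185000 + 0.4 × 191000 = 70400 + 9250 + 76400 = 156050
Overall = 0.25 × 100160 + 0.75 × 156050 = 25040 + 117037.5 = 142077.5

$142,077.50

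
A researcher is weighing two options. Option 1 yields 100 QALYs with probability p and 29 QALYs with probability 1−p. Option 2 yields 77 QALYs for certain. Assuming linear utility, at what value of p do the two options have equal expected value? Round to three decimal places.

p·100 + (1−p)·29 = 77
71p + 29 = 77
p = (77 − 29) / 71

p = 0.676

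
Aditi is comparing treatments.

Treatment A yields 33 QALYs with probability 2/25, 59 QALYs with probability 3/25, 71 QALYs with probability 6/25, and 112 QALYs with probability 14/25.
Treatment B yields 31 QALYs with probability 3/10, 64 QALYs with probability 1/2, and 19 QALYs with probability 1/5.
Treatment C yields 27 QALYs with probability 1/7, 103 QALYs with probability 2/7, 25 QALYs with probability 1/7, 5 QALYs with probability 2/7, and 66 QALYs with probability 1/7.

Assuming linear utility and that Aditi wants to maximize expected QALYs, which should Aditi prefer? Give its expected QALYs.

Treatment A = 2/25 × 33 + 3/25 × 59 + 6/25 × 71 + 14/25 × 112 = 2.64 + 7.08 + 17.04 + 62.72 = 89.48
Treatment B = 3/10 × 31 + 1/2 × 64 + 1/5 × 19 = 9.3 + 32 + 3.8 = 45.1
Treatment C = 1/7 × 27 + 2/7 × 103 + 1/7 × 25 + 2/7 × 5 + 1/7 × 66 = 3.8571 + 29.4286 + 3.5714 + 1.4286 + 9.4286 = 47.7143

Treatment A (89.48 QALYs)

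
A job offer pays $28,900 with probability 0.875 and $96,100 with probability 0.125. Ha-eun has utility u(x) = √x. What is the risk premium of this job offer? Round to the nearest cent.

E[u] = 0.875·√28900 + 0.125·√96100 = 0.875·170 + 0.125·310 = 187.5
CE = (187.5)² = 35156.25
Risk premium = EV − CE = 37300 − 35156.25 = 2143.75

$2,143.75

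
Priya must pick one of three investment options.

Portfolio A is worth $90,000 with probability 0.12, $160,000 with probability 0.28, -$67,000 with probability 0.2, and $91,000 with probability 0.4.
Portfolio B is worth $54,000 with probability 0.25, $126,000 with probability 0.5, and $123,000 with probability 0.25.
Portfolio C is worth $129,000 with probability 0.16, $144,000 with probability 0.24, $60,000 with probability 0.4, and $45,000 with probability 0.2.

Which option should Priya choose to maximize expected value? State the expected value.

Portfolio B ($107,250)

Portfolio A = 0.12 × 90000 + 0.28 × 160000 + 0.2 × (-67000) + 0.4 × 91000 = 10800 + 44800 − 13400 + 36400 = 78600
Portfolio B = 0.25 × 54000 + 0.5 × 126000 + 0.25 × 123000 = 13500 + 63000 + 30750 = 107250
Portfolio C = 0.16 × 129000 + 0.24 × 144000 + 0.4 × 60000 + 0.2 × 45000 = 20640 + 34560 + 24000 + 9000 = 88200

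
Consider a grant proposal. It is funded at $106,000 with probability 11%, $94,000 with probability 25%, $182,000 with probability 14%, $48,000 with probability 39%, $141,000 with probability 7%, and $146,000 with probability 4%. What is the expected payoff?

EV = 0.11 × 106000 + 0.25 × 94000 + 0.14 × 182000 + 0.39 × 48000 + 0.07 × 141000 + 0.04 × 146000 = 11660 + 23500 + 25480 + 18720 + 9870 + 5840 = 95070

$95,070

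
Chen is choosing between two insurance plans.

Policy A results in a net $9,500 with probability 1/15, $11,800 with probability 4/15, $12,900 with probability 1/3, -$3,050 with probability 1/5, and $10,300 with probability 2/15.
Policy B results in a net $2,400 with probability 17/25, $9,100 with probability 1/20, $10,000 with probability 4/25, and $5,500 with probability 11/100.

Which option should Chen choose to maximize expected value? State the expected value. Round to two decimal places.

Policy A ($8,843.33)

Policy A = 1/15 × 9500 + 4/15 × 11800 + 1/3 × 12900 + 1/5 × (-3050) + 2/15 × 10300 = 633.3333 + 3146.6667 + 4300 − 610 + 1373.3333 = 8843.3333
Policy B = 17/25 × 2400 + 1/20 × 9100 + 4/25 × 10000 + 11/100 × 5500 = 1632 + 455 + 1600 + 605 = 4292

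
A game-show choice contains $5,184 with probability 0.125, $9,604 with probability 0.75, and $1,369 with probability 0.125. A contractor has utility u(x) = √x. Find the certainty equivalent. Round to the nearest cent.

E[u] = 0.125·√5184 + 0.75·√9604 + 0.125·√1369 = 0.125·72 + 0.75·98 + 0.125·37 = 87.125
CE = (87.125)² = 7590.765625

$7,590.77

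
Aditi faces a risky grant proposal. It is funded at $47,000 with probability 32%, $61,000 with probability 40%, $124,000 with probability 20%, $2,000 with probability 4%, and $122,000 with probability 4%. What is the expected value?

EV = 0.32 × 47000 + 0.4 × 61000 + 0.2 × 124000 + 0.04 × 2000 + 0.04 × 122000 = 15040 + 24400 + 24800 + 80 + 4880 = 69200

$69,200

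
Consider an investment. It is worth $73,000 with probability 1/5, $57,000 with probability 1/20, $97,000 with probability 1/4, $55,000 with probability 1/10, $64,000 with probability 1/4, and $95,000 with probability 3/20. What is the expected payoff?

$77,450

EV = 1/5 × 73000 + 1/20 × 57000 + 1/4 × 97000 + 1/10 × 55000 + 1/4 × 64000 + 3/20 × 95000 = 14600 + 2850 + 24250 + 5500 + 16000 + 14250 = 77450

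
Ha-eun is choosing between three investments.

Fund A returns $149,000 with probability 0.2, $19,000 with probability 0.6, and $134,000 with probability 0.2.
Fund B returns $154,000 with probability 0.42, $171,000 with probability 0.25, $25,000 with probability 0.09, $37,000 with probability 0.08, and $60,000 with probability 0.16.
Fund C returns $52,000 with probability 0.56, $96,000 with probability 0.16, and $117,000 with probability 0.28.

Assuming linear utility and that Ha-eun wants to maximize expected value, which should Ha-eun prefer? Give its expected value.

Fund B ($122,240)

Fund A = 0.2 × 149000 + 0.6 × 19000 + 0.2 × 134000 = 29800 + 11400 + 26800 = 68000
Fund B = 0.42 × 154000 + 0.25 × 171000 + 0.09 × 25000 + 0.08 × 37000 + 0.16 × 60000 = 64680 + 42750 + 2250 + 2960 + 9600 = 122240
Fund C = 0.56 × 52000 + 0.16 × 96000 + 0.28 × 117000 = 29120 + 15360 + 32760 = 77240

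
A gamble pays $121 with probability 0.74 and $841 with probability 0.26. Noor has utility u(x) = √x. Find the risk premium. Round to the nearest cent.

E[u] = 0.74·√121 + 0.26·√841 = 0.74·11 + 0.26·29 = 15.68
CE = (15.68)² = 245.8624
Risk premium = EV − CE = 308.2 − 245.8624 = 62.3376

$62.34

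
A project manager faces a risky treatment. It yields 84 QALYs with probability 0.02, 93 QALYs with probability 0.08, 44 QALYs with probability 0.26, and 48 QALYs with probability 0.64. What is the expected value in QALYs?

EV = 0.02 × 84 + 0.08 × 93 + 0.26 × 44 + 0.64 × 48 = 1.68 + 7.44 + 11.44 + 30.72 = 51.28

51.28 QALYs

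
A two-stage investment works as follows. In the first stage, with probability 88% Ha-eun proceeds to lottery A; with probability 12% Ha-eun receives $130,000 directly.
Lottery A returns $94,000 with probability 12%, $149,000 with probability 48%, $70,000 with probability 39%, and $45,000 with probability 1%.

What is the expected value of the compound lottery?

EV(A) = 0.12 × 94000 + 0.48 × 149000 + 0.39 × 70000 + 0.01 × 45000 = 11280 + 71520 + 27300 + 450 = 110550
Branch B: 130000 (certain)
Overall = 0.88 × 110550 + 0.12 × 130000 = 97284 + 15600 = 112884

$112,884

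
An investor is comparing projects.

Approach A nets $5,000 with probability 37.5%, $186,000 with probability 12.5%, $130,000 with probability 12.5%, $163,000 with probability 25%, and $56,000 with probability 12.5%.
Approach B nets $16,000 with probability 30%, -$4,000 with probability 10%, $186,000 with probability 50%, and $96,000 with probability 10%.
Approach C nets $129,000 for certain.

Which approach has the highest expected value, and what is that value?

Approach C ($129,000)

Approach A = 0.375 × 5000 + 0.125 × 186000 + 0.125 × 130000 + 0.25 × 163000 + 0.125 × 56000 = 1875 + 23250 + 16250 + 40750 + 7000 = 89125
Approach B = 0.3 × 16000 + 0.1 × (-4000) + 0.5 × 186000 + 0.1 × 96000 = 4800 − 400 + 93000 + 9600 = 107000
Approach C: 129000 (certain)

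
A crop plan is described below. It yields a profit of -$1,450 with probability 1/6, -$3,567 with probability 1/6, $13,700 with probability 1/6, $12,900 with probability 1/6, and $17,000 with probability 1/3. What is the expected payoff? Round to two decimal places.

$9,263.83

EV = 1/6 × (-1450) + 1/6 × (-3567) + 1/6 × 13700 + 1/6 × 12900 + 1/3 × 17000 = -241.6667 − 594.5 + 2283.3333 + 2150 + 5666.6667 = 9263.8333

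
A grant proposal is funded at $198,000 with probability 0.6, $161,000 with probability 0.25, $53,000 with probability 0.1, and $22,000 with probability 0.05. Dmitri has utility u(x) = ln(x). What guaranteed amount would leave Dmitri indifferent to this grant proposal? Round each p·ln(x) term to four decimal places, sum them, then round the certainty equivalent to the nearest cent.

E[u] = 0.6·ln(198000) + 0.25·ln(161000) + 0.1·ln(53000) + 0.05·ln(22000) = 7.3176 + 2.9973 + 1.0878 + 0.4999 = 11.9026
CE = e^11.9026 ≈ 147650.02

$147,650.02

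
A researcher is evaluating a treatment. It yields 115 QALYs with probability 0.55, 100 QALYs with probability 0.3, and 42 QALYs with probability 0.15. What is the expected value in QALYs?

99.55 QALYs

EV = 0.55 × 115 + 0.3 × 100 + 0.15 × 42 = 63.25 + 30 + 6.3 = 99.55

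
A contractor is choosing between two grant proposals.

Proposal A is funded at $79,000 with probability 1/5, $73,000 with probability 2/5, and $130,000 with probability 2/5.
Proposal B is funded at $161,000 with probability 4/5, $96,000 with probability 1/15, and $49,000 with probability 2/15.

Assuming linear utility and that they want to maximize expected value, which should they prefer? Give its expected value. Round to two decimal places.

Proposal A = 1/5 × 79000 + 2/5 × 73000 + 2/5 × 130000 = 15800 + 29200 + 52000 = 97000
Proposal B = 4/5 × 161000 + 1/15 × 96000 + 2/15 × 49000 = 128800 + 6400 + 6533.3333 = 141733.3333

Proposal B ($141,733.33)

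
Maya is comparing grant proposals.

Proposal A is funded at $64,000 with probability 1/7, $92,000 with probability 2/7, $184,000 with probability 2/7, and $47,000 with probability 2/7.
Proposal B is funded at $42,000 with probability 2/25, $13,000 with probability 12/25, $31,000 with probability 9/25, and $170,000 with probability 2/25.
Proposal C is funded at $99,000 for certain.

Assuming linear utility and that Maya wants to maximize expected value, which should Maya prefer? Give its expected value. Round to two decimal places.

Proposal A = 1/7 × 64000 + 2/7 × 92000 + 2/7 × 184000 + 2/7 × 47000 = 9142.8571 + 26285.7143 + 52571.4286 + 13428.5714 = 101428.5714
Proposal B = 2/25 × 42000 + 12/25 × 13000 + 9/25 × 31000 + 2/25 × 170000 = 3360 + 6240 + 11160 + 13600 = 34360
Proposal C: 99000 (certain)

Proposal A ($101,428.57)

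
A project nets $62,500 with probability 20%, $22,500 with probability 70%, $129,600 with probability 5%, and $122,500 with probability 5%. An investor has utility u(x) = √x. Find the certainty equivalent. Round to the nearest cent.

E[u] = 0.2·√62500 + 0.7·√22500 + 0.05·√129600 + 0.05·√122500 = 0.2·250 + 0.7·150 + 0.05·360 + 0.05·350 = 190.5
CE = (190.5)² = 36290.25

$36,290.25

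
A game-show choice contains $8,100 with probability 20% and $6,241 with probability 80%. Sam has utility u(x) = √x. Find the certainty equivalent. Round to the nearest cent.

E[u] = 0.2·√8100 + 0.8·√6241 = 0.2·90 + 0.8·79 = 81.2
CE = (81.2)² = 6593.44

$6,593.44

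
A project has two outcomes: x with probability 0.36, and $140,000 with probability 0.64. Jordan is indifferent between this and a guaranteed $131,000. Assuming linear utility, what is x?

x = $115,000

0.36·x + 0.64·140000 = 131000
0.36·x = 131000 − 89600 = 41400
x = 41400 / 0.36 = 115000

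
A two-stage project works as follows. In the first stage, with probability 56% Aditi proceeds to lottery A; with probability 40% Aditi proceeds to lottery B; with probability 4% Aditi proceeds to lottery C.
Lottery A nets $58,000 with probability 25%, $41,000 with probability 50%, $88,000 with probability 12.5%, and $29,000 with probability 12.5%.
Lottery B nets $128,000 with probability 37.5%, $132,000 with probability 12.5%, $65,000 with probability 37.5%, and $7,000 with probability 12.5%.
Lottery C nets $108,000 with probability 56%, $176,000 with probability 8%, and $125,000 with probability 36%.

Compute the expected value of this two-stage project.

EV(A) = 0.25 × 58000 + 0.5 × 41000 + 0.125 × 88000 + 0.125 × 29000 = 14500 + 20500 + 11000 + 3625 = 49625
EV(B) = 0.375 × 128000 + 0.125 × 132000 + 0.375 × 65000 + 0.125 × 7000 = 48000 + 16500 + 24375 + 875 = 89750
EV(C) = 0.56 × 108000 + 0.08 × 176000 + 0.36 × 125000 = 60480 + 14080 + 45000 = 119560
Overall = 0.56 × 49625 + 0.4 × 89750 + 0.04 × 119560 = 27790 + 35900 + 4782.4 = 68472.4

$68,472.40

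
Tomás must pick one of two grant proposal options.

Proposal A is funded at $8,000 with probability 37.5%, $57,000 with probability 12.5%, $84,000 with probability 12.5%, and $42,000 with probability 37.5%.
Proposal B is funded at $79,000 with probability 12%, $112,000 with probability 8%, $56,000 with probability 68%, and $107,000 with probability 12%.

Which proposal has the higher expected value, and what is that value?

Proposal A = 0.375 × 8000 + 0.125 × 57000 + 0.125 × 84000 + 0.375 × 42000 = 3000 + 7125 + 10500 + 15750 = 36375
Proposal B = 0.12 × 79000 + 0.08 × 112000 + 0.68 × 56000 + 0.12 × 107000 = 9480 + 8960 + 38080 + 12840 = 69360

Proposal B ($69,360)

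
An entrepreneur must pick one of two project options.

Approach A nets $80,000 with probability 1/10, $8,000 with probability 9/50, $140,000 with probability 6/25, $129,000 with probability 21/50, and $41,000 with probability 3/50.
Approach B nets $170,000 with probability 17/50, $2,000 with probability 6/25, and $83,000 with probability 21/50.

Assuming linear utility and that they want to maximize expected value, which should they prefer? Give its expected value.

Approach A = 1/10 × 80000 + 9/50 × 8000 + 6/25 × 140000 + 21/50 × 129000 + 3/50 × 41000 = 8000 + 1440 + 33600 + 54180 + 2460 = 99680
Approach B = 17/50 × 170000 + 6/25 × 2000 + 21/50 × 83000 = 57800 + 480 + 34860 = 93140

Approach A ($99,680)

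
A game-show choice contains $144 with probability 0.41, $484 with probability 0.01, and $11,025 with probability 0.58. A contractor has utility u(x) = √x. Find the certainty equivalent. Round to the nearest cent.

$4,361.28

E[u] = 0.41·√144 + 0.01·√484 + 0.58·√11025 = 0.41·12 + 0.01·22 + 0.58·105 = 66.04
CE = (66.04)² = 4361.2816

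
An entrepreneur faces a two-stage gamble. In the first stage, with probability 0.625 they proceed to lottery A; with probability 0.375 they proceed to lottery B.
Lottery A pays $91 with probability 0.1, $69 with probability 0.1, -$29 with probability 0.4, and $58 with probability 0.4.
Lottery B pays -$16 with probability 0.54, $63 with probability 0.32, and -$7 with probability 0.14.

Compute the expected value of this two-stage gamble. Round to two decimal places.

$21.20

EV(A) = 0.1 × 91 + 0.1 × 69 + 0.4 × (-29) + 0.4 × 58 = 9.1 + 6.9 − 11.6 + 23.2 = 27.6
EV(B) = 0.54 × (-16) + 0.32 × 63 + 0.14 × (-7) = -8.64 + 20.16 − 0.98 = 10.54
Overall = 0.625 × 27.6 + 0.375 × 10.54 = 17.25 + 3.9525 = 21.2025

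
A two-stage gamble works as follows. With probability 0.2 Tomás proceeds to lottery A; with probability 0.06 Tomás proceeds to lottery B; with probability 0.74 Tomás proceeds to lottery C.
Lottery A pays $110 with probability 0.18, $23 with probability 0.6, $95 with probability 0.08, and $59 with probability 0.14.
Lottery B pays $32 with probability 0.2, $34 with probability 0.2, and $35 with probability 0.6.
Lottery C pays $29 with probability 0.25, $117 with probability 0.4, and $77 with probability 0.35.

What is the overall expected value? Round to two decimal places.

$71.88

EV(A) = 0.18 × 110 + 0.6 × 23 + 0.08 × 95 + 0.14 × 59 = 19.8 + 13.8 + 7.6 + 8.26 = 49.46
EV(B) = 0.2 × 32 + 0.2 × 34 + 0.6 × 35 = 6.4 + 6.8 + 21 = 34.2
EV(C) = 0.25 × 29 + 0.4 × 117 + 0.35 × 77 = 7.25 + 46.8 + 26.95 = 81
Overall = 0.2 × 49.46 + 0.06 × 34.2 + 0.74 × 81 = 9.892 + 2.052 + 59.94 = 71.884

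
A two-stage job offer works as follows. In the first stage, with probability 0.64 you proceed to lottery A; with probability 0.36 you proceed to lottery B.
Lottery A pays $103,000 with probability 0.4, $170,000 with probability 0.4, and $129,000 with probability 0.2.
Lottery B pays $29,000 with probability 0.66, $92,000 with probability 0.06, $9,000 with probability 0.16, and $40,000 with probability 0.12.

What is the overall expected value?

EV(A) = 0.4 × 103000 + 0.4 × 170000 + 0.2 × 129000 = 41200 + 68000 + 25800 = 135000
EV(B) = 0.66 × 29000 + 0.06 × 92000 + 0.16 × 9000 + 0.12 × 40000 = 19140 + 5520 + 1440 + 4800 = 30900
Overall = 0.64 × 135000 + 0.36 × 30900 = 86400 + 11124 = 97524

$97,524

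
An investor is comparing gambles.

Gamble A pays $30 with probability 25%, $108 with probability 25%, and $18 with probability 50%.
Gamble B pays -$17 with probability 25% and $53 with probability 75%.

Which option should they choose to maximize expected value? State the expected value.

Gamble A ($43.50)

Gamble A = 0.25 × 30 + 0.25 × 108 + 0.5 × 18 = 7.5 + 27 + 9 = 43.5
Gamble B = 0.25 × (-17) + 0.75 × 53 = -4.25 + 39.75 = 35.5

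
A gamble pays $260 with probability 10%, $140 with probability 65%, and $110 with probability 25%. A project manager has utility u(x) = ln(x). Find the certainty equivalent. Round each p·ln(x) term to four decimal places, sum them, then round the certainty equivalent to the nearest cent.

$140.23

E[u] = 0.1·ln(260) + 0.65·ln(140) + 0.25·ln(110) = 0.5561 + 3.2121 + 1.1751 = 4.9433
CE = e^4.9433 ≈ 140.23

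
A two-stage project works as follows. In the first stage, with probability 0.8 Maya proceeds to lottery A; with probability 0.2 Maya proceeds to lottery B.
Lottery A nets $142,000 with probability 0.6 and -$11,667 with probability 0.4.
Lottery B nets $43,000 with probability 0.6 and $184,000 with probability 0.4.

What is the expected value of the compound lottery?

$84,306.56

EV(A) = 0.6 × 142000 + 0.4 × (-11667) = 85200 − 4666.8 = 80533.2
EV(B) = 0.6 × 43000 + 0.4 × 184000 = 25800 + 73600 = 99400
Overall = 0.8 × 80533.2 + 0.2 × 99400 = 64426.56 + 19880 = 84306.56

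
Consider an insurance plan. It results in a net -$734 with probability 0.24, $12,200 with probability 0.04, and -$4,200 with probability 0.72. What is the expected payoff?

EV = 0.24 × (-734) + 0.04 × 12200 + 0.72 × (-4200) = -176.16 + 488 − 3024 = -2712.16

-$2,712.16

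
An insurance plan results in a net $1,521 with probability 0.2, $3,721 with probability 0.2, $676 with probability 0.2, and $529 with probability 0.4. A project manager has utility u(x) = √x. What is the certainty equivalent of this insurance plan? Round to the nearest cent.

$1,183.36

E[u] = 0.2·√1521 + 0.2·√3721 + 0.2·√676 + 0.4·√529 = 0.2·39 + 0.2·61 + 0.2·26 + 0.4·23 = 34.4
CE = (34.4)² = 1183.36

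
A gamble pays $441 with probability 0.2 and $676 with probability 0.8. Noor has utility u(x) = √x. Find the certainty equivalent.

$625

E[u] = 0.2·√441 + 0.8·√676 = 0.2·21 + 0.8·26 = 25
CE = (25)² = 625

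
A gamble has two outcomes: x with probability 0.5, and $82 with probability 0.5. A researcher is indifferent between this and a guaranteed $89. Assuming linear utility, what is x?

0.5·x + 0.5·82 = 89
0.5·x = 89 − 41 = 48
x = 48 / 0.5 = 96

x = $96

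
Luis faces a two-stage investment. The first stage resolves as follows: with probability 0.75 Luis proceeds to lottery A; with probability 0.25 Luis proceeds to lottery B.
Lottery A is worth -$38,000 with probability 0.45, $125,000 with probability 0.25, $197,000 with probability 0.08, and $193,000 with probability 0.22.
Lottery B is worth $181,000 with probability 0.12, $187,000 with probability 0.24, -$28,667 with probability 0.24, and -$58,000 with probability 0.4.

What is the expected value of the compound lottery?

$63,407.48

EV(A) = 0.45 × (-38000) + 0.25 × 125000 + 0.08 × 197000 + 0.22 × 193000 = -17100 + 31250 + 15760 + 42460 = 72370
EV(B) = 0.12 × 181000 + 0.24 × 187000 + 0.24 × (-28667) + 0.4 × (-58000) = 21720 + 44880 − 6880.08 − 23200 = 36519.92
Overall = 0.75 × 72370 + 0.25 × 36519.92 = 54277.5 + 9129.98 = 63407.48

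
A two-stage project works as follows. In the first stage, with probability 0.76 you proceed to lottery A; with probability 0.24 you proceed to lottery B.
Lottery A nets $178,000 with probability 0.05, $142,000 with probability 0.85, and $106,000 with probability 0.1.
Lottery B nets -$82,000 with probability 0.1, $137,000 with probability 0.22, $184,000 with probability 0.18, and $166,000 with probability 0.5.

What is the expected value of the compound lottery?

EV(A) = 0.05 × 178000 + 0.85 × 142000 + 0.1 × 106000 = 8900 + 120700 + 10600 = 140200
EV(B) = 0.1 × (-82000) + 0.22 × 137000 + 0.18 × 184000 + 0.5 × 166000 = -8200 + 30140 + 33120 + 83000 = 138060
Overall = 0.76 × 140200 + 0.24 × 138060 = 106552 + 33134.4 = 139686.4

$139,686.40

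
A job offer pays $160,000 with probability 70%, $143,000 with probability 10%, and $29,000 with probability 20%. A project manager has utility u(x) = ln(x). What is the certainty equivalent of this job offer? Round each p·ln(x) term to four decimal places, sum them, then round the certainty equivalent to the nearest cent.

E[u] = 0.7·ln(160000) + 0.1·ln(143000) + 0.2·ln(29000) = 8.3881 + 1.1871 + 2.0550 = 11.6302
CE = e^11.6302 ≈ 112442.81

$112,442.81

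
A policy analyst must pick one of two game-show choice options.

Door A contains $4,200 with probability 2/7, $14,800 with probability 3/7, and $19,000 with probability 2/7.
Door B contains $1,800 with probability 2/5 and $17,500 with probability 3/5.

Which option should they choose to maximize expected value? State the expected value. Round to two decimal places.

Door A = 2/7 × 4200 + 3/7 × 14800 + 2/7 × 19000 = 1200 + 6342.8571 + 5428.5714 = 12971.4286
Door B = 2/5 × 1800 + 3/5 × 17500 = 720 + 10500 = 11220

Door A ($12,971.43)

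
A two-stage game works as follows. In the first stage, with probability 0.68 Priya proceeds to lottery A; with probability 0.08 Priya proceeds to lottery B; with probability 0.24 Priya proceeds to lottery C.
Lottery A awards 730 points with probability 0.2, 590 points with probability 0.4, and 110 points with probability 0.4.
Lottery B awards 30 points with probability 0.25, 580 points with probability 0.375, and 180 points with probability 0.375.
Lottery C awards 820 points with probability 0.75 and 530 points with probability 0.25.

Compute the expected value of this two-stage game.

EV(A) = 0.2 × 730 + 0.4 × 590 + 0.4 × 110 = 146 + 236 + 44 = 426
EV(B) = 0.25 × 30 + 0.375 × 580 + 0.375 × 180 = 7.5 + 217.5 + 67.5 = 292.5
EV(C) = 0.75 × 820 + 0.25 × 530 = 615 + 132.5 = 747.5
Overall = 0.68 × 426 + 0.08 × 292.5 + 0.24 × 747.5 = 289.68 + 23.4 + 179.4 = 492.48

492.48 points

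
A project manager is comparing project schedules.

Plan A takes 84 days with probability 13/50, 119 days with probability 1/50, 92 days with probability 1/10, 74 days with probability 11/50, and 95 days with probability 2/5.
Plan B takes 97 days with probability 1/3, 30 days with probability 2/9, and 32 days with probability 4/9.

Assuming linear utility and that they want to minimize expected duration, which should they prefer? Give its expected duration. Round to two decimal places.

Plan B (53.22 days)

Plan A = 13/50 × 84 + 1/50 × 119 + 1/10 × 92 + 11/50 × 74 + 2/5 × 95 = 21.84 + 2.38 + 9.2 + 16.28 + 38 = 87.7
Plan B = 1/3 × 97 + 2/9 × 30 + 4/9 × 32 = 32.3333 + 6.6667 + 14.2222 = 53.2222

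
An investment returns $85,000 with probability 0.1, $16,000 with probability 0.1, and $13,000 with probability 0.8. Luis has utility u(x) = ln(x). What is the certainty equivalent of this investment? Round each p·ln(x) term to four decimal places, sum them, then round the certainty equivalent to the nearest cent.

$16,013.70

E[u] = 0.1·ln(85000) + 0.1·ln(16000) + 0.8·ln(13000) = 1.1350 + 0.9680 + 7.5782 = 9.6812
CE = e^9.6812 ≈ 16013.70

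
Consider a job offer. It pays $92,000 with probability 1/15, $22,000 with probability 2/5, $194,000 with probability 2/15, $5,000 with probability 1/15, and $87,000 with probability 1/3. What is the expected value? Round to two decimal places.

EV = 1/15 × 92000 + 2/5 × 22000 + 2/15 × 194000 + 1/15 × 5000 + 1/3 × 87000 = 6133.3333 + 8800 + 25866.6667 + 333.3333 + 29000 = 70133.3333

$70,133.33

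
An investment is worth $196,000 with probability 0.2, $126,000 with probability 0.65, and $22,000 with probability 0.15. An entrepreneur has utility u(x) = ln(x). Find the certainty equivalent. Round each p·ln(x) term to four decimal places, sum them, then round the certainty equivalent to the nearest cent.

$105,937.02

E[u] = 0.2·ln(196000) + 0.65·ln(126000) + 0.15·ln(22000) = 2.4372 + 7.6336 + 1.4998 = 11.5706
CE = e^11.5706 ≈ 105937.02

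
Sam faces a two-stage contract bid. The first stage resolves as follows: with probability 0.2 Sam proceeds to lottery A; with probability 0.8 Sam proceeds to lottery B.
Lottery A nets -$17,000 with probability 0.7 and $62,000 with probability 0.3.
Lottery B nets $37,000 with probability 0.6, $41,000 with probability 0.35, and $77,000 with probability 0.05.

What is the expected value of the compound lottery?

EV(A) = 0.7 × (-17000) + 0.3 × 62000 = -11900 + 18600 = 6700
EV(B) = 0.6 × 37000 + 0.35 × 41000 + 0.05 × 77000 = 22200 + 14350 + 3850 = 40400
Overall = 0.2 × 6700 + 0.8 × 40400 = 1340 + 32320 = 33660

$33,660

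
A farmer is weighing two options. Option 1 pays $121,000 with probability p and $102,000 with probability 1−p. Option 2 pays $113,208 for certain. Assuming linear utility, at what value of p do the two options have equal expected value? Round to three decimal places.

p·121000 + (1−p)·102000 = 113208
19000p + 102000 = 113208
p = (113208 − 102000) / 19000

p = 0.590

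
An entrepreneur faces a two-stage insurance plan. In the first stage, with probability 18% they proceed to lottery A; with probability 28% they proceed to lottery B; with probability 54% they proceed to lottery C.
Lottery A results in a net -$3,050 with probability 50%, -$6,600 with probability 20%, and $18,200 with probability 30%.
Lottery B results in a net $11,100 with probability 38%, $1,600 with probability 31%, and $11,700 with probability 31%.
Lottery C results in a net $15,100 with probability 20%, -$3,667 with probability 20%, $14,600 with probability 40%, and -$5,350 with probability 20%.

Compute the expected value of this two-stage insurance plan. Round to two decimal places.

EV(A) = 0.5 × (-3050) + 0.2 × (-6600) + 0.3 × 18200 = -1525 − 1320 + 5460 = 2615
EV(B) = 0.38 × 11100 + 0.31 × 1600 + 0.31 × 11700 = 4218 + 496 + 3627 = 8341
EV(C) = 0.2 × 15100 + 0.2 × (-3667) + 0.4 × 14600 + 0.2 × (-5350) = 3020 − 733.4 + 5840 − 1070 = 7056.6
Overall = 0.18 × 2615 + 0.28 × 8341 + 0.54 × 7056.6 = 470.7 + 2335.48 + 3810.564 = 6616.744

$6,616.74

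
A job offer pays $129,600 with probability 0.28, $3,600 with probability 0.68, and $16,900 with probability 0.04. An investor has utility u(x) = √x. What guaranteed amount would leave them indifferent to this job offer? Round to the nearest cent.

E[u] = 0.28·√129600 + 0.68·√3600 + 0.04·√16900 = 0.28·360 + 0.68·60 + 0.04·130 = 146.8
CE = (146.8)² = 21550.24

$21,550.24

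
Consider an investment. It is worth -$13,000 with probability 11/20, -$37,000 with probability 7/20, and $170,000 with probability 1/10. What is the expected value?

-$3,100

EV = 11/20 × (-13000) + 7/20 × (-37000) + 1/10 × 170000 = -7150 − 12950 + 17000 = -3100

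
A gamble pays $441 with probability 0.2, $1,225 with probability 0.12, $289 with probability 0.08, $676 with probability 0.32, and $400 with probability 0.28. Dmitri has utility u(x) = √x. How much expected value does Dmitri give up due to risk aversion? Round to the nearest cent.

$25.90

E[u] = 0.2·√441 + 0.12·√1225 + 0.08·√289 + 0.32·√676 + 0.28·√400 = 0.2·21 + 0.12·35 + 0.08·17 + 0.32·26 + 0.28·20 = 23.68
CE = (23.68)² = 560.7424
Risk premium = EV − CE = 586.64 − 560.7424 = 25.8976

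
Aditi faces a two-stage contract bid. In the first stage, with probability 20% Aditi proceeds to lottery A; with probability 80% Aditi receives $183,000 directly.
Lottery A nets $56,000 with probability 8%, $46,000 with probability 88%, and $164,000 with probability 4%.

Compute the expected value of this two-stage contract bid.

EV(A) = 0.08 × 56000 + 0.88 × 46000 + 0.04 × 164000 = 4480 + 40480 + 6560 = 51520
Branch B: 183000 (certain)
Overall = 0.2 × 51520 + 0.8 × 183000 = 10304 + 146400 = 156704

$156,704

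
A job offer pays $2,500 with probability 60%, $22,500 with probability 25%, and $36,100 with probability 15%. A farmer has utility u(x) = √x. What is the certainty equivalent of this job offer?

E[u] = 0.6·√2500 + 0.25·√22500 + 0.15·√36100 = 0.6·50 + 0.25·150 + 0.15·190 = 96
CE = (96)² = 9216

$9,216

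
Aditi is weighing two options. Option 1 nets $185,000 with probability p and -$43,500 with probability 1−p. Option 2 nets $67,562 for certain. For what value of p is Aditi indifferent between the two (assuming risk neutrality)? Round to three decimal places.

p = 0.486

p·185000 + (1−p)·(-43500) = 67562
228500p − 43500 = 67562
p = (67562 + 43500) / 228500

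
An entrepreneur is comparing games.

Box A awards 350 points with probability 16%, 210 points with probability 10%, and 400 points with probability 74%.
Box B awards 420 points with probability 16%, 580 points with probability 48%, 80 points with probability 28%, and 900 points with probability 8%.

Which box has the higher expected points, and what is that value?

Box A = 0.16 × 350 + 0.1 × 210 + 0.74 × 400 = 56 + 21 + 296 = 373
Box B = 0.16 × 420 + 0.48 × 580 + 0.28 × 80 + 0.08 × 900 = 67.2 + 278.4 + 22.4 + 72 = 440

Box B (440 points)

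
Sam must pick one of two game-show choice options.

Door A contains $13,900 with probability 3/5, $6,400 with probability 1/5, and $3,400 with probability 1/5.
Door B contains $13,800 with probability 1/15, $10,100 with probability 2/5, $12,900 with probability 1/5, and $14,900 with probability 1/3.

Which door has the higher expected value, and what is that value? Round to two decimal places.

Door B ($12,506.67)

Door A = 3/5 × 13900 + 1/5 × 6400 + 1/5 × 3400 = 8340 + 1280 + 680 = 10300
Door B = 1/15 × 13800 + 2/5 × 10100 + 1/5 × 12900 + 1/3 × 14900 = 920 + 4040 + 2580 + 4966.6667 = 12506.6667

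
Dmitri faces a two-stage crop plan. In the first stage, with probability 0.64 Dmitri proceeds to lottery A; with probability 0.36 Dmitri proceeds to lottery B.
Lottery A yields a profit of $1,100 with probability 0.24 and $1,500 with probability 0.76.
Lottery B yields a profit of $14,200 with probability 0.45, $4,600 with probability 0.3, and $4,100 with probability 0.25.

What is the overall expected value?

EV(A) = 0.24 × 1100 + 0.76 × 1500 = 264 + 1140 = 1404
EV(B) = 0.45 × 14200 + 0.3 × 4600 + 0.25 × 4100 = 6390 + 1380 + 1025 = 8795
Overall = 0.64 × 1404 + 0.36 × 8795 = 898.56 + 3166.2 = 4064.76

$4,064.76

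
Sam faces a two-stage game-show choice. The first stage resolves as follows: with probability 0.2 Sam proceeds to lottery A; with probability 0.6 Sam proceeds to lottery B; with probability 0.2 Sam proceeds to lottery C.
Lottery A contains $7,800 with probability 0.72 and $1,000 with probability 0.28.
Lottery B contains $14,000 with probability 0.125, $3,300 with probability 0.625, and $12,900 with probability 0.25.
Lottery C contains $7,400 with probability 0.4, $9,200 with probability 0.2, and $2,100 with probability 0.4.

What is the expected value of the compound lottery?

$6,529.70

EV(A) = 0.72 × 7800 + 0.28 × 1000 = 5616 + 280 = 5896
EV(B) = 0.125 × 14000 + 0.625 × 3300 + 0.25 × 12900 = 1750 + 2062.5 + 3225 = 7037.5
EV(C) = 0.4 × 7400 + 0.2 × 9200 + 0.4 × 2100 = 2960 + 1840 + 840 = 5640
Overall = 0.2 × 5896 + 0.6 × 7037.5 + 0.2 × 5640 = 1179.2 + 4222.5 + 1128 = 6529.7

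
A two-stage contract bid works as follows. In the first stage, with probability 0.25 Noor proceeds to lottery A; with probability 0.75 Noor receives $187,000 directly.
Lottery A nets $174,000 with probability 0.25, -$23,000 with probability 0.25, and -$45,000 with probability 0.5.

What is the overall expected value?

$144,062.50

EV(A) = 0.25 × 174000 + 0.25 × (-23000) + 0.5 × (-45000) = 43500 − 5750 − 22500 = 15250
Branch B: 187000 (certain)
Overall = 0.25 × 15250 + 0.75 × 187000 = 3812.5 + 140250 = 144062.5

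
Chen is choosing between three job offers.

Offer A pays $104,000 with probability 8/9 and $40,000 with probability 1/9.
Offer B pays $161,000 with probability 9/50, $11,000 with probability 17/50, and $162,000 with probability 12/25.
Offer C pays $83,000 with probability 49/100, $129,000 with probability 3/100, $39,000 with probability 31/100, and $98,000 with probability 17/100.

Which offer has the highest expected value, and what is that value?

Offer A = 8/9 × 104000 + 1/9 × 40000 = 92444.4444 + 4444.4444 = 96888.8889
Offer B = 9/50 × 161000 + 17/50 × 11000 + 12/25 × 162000 = 28980 + 3740 + 77760 = 110480
Offer C = 49/100 × 83000 + 3/100 × 129000 + 31/100 × 39000 + 17/100 × 98000 = 40670 + 3870 + 12090 + 16660 = 73290

Offer B ($110,480)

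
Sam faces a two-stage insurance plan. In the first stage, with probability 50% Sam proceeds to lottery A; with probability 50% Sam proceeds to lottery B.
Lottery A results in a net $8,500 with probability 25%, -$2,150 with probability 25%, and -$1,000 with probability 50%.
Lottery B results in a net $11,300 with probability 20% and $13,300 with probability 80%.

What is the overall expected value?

$6,993.75

EV(A) = 0.25 × 8500 + 0.25 × (-2150) + 0.5 × (-1000) = 2125 − 537.5 − 500 = 1087.5
EV(B) = 0.2 × 11300 + 0.8 × 13300 = 2260 + 10640 = 12900
Overall = 0.5 × 1087.5 + 0.5 × 12900 = 543.75 + 6450 = 6993.75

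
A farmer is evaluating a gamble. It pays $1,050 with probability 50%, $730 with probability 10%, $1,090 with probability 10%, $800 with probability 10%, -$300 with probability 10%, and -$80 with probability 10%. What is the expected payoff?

EV = 0.5 × 1050 + 0.1 × 730 + 0.1 × 1090 + 0.1 × 800 + 0.1 × (-300) + 0.1 × (-80) = 525 + 73 + 109 + 80 − 30 − 8 = 749

$749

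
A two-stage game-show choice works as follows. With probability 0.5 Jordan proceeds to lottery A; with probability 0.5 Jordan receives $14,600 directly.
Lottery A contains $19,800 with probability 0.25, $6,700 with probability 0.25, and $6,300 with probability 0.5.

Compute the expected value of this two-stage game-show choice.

$12,187.50

EV(A) = 0.25 × 19800 + 0.25 × 6700 + 0.5 × 6300 = 4950 + 1675 + 3150 = 9775
Branch B: 14600 (certain)
Overall = 0.5 × 9775 + 0.5 × 14600 = 4887.5 + 7300 = 12187.5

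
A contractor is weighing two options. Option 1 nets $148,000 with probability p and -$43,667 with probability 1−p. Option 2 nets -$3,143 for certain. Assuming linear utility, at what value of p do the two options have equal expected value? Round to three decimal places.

p = 0.211

p·148000 + (1−p)·(-43667) = -3143
191667p − 43667 = -3143
p = (-3143 + 43667) / 191667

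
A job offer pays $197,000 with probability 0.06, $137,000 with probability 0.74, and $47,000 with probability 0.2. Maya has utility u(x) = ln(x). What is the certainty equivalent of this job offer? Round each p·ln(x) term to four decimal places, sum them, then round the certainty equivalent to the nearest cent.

$113,051.64

E[u] = 0.06·ln(197000) + 0.74·ln(137000) + 0.2·ln(47000) = 0.7315 + 8.7525 + 2.1516 = 11.6356
CE = e^11.6356 ≈ 113051.64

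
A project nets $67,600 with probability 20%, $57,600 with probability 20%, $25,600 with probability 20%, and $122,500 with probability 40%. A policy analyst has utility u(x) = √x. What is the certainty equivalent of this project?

E[u] = 0.2·√67600 + 0.2·√57600 + 0.2·√25600 + 0.4·√122500 = 0.2·260 + 0.2·240 + 0.2·160 + 0.4·350 = 272
CE = (272)² = 73984

$73,984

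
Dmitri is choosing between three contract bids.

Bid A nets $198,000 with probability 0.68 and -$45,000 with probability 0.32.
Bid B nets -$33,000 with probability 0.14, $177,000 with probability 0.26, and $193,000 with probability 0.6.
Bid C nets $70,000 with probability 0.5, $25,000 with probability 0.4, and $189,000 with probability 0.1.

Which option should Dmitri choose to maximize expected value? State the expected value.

Bid B ($157,200)

Bid A = 0.68 × 198000 + 0.32 × (-45000) = 134640 − 14400 = 120240
Bid B = 0.14 × (-33000) + 0.26 × 177000 + 0.6 × 193000 = -4620 + 46020 + 115800 = 157200
Bid C = 0.5 × 70000 + 0.4 × 25000 + 0.1 × 189000 = 35000 + 10000 + 18900 = 63900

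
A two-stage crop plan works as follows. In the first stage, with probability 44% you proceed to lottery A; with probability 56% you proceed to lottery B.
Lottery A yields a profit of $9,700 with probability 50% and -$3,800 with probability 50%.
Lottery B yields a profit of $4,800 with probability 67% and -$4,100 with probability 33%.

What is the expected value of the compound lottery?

EV(A) = 0.5 × 9700 + 0.5 × (-3800) = 4850 − 1900 = 2950
EV(B) = 0.67 × 4800 + 0.33 × (-4100) = 3216 − 1353 = 1863
Overall = 0.44 × 2950 + 0.56 × 1863 = 1298 + 1043.28 = 2341.28

$2,341.28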